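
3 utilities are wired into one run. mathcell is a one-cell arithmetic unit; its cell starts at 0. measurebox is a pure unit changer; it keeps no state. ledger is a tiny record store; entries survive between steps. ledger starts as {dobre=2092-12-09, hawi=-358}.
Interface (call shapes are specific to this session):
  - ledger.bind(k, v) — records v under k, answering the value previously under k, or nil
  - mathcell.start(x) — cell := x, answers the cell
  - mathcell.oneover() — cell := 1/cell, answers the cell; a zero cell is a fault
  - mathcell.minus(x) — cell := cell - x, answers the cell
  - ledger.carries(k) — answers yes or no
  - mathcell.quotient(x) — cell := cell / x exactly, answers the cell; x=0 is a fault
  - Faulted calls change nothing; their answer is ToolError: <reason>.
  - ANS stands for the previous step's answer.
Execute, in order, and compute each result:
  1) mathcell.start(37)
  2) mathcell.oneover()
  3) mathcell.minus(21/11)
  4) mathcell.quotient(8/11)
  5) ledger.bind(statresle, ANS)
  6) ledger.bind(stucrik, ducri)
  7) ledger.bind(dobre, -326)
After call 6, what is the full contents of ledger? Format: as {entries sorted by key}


Calling mathcell.start using x=37, → 37.
I try mathcell.oneover(): 1/37.
Now I run mathcell.minus using x=21/11, and observe -766/407.
I try mathcell.quotient using x=8/11, and get -383/148.
I try ledger.bind using k=statresle, v=ANS, and see nil.
I run ledger.bind using k=stucrik, v=ducri: nil.
Using ledger.bind using k=dobre, v=-326, giving 2092-12-09.

Answer: {dobre=2092-12-09, hawi=-358, statresle=-383/148, stucrik=ducri}


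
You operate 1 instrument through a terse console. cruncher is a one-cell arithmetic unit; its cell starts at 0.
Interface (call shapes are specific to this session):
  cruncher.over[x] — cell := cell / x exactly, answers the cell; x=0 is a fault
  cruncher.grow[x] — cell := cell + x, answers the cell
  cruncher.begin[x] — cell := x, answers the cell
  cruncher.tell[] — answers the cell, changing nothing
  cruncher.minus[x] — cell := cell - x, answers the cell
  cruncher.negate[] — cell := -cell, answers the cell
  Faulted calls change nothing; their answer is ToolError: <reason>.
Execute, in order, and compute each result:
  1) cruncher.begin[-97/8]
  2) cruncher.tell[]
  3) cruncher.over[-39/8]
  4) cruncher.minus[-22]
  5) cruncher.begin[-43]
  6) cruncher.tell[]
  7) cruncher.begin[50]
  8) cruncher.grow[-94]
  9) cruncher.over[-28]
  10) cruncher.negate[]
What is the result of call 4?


% cruncher.begin(x→-97/8) -> -97/8
% cruncher.tell() -> -97/8
% cruncher.over(x→-39/8) -> 97/39
% cruncher.minus(x→-22) -> 955/39
% cruncher.begin(x→-43) -> -43
% cruncher.tell() -> -43
% cruncher.begin(x→50) -> 50
% cruncher.grow(x→-94) -> -44
% cruncher.over(x→-28) -> 11/7
% cruncher.negate() -> -11/7

Answer: 955/39


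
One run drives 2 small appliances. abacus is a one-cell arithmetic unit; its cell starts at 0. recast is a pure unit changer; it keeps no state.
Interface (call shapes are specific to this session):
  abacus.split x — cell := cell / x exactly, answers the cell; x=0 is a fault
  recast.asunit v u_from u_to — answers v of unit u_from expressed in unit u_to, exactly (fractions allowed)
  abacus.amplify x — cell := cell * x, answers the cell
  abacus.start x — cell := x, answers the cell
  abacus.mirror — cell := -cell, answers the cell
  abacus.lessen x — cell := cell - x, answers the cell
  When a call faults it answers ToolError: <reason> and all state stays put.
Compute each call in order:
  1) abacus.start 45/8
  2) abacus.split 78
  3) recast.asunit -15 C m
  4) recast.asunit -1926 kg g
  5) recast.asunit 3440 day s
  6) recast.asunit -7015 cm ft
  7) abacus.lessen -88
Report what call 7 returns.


Act: abacus.start[x='45/8']
Obs: 45/8
Act: abacus.split[x='78']
Obs: 15/208
Act: recast.asunit[v='-15'; u_from='C'; u_to='m']
Obs: ToolError: incompatible units
Act: recast.asunit[v='-1926'; u_from='kg'; u_to='g']
Obs: -1926000
Act: recast.asunit[v='3440'; u_from='day'; u_to='s']
Obs: 297216000
Act: recast.asunit[v='-7015'; u_from='cm'; u_to='ft']
Obs: -175375/762
Act: abacus.lessen[x='-88']
Obs: 18319/208

Answer: 18319/208


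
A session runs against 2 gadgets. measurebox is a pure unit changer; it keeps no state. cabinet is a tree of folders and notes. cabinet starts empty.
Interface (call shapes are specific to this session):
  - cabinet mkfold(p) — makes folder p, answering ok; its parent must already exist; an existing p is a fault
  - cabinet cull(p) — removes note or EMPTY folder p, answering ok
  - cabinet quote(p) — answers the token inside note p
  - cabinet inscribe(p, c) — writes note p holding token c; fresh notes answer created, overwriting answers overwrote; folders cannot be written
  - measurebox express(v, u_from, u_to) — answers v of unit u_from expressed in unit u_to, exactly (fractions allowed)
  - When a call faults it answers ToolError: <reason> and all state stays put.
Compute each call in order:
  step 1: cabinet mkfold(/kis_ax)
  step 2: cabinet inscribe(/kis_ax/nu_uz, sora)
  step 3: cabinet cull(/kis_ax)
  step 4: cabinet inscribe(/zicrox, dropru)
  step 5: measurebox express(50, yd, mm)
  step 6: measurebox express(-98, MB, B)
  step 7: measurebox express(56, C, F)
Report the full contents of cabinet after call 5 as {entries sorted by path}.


-> cabinet mkfold(/kis_ax)
<- ok
-> cabinet inscribe(/kis_ax/nu_uz, sora)
<- created
-> cabinet cull(/kis_ax)
<- ToolError: not empty
-> cabinet inscribe(/zicrox, dropru)
<- created
-> measurebox express(50, yd, mm)
<- 45720
-> measurebox express(-98, MB, B)
<- -98000000
-> measurebox express(56, C, F)
<- 664/5

Answer: {kis_ax/, kis_ax/nu_uz=sora, zicrox=dropru}


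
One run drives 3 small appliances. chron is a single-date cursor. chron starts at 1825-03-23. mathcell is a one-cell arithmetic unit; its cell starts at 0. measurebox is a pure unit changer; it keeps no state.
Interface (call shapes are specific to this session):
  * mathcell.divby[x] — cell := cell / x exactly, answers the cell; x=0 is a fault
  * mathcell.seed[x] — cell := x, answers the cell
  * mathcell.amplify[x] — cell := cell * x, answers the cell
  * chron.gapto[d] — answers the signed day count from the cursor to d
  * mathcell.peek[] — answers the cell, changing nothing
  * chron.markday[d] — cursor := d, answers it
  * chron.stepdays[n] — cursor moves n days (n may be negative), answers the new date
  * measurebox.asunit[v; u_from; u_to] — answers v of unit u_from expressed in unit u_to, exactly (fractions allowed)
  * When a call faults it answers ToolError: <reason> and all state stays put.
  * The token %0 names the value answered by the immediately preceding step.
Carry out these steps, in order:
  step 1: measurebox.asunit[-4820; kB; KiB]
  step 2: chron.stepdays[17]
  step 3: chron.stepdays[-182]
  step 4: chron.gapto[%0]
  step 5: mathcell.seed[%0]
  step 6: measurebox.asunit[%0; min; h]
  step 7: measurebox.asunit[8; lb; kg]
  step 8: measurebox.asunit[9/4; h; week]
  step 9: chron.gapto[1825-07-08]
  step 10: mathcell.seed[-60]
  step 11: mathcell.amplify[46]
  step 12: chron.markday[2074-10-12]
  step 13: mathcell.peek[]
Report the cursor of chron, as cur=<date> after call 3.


Next I call measurebox.asunit on v→-4820, u_from→kB, u_to→KiB, and get -150625/32.
Now I run chron.stepdays on n→17: 1825-04-09.
I run chron.stepdays on n→-182, and get 1824-10-09.
Next I call chron.gapto on d→%0, and get 0.
I call mathcell.seed on x→%0, → 0.
I invoke measurebox.asunit on v→%0, u_from→min, u_to→h, — result: 0.
Invoking measurebox.asunit on v→8, u_from→lb, u_to→kg, which returns 45359237/12500000.
I call measurebox.asunit on v→9/4, u_from→h, u_to→week, → 3/224.
Invoking chron.gapto on d→1825-07-08, and see 272.
I run mathcell.seed on x→-60, yielding -60.
I use mathcell.amplify on x→46, and observe -2760.
Then chron.markday on d→2074-10-12, and observe 2074-10-12.
Next I call mathcell.peek(), — result: -2760.

Answer: cur=1824-10-09


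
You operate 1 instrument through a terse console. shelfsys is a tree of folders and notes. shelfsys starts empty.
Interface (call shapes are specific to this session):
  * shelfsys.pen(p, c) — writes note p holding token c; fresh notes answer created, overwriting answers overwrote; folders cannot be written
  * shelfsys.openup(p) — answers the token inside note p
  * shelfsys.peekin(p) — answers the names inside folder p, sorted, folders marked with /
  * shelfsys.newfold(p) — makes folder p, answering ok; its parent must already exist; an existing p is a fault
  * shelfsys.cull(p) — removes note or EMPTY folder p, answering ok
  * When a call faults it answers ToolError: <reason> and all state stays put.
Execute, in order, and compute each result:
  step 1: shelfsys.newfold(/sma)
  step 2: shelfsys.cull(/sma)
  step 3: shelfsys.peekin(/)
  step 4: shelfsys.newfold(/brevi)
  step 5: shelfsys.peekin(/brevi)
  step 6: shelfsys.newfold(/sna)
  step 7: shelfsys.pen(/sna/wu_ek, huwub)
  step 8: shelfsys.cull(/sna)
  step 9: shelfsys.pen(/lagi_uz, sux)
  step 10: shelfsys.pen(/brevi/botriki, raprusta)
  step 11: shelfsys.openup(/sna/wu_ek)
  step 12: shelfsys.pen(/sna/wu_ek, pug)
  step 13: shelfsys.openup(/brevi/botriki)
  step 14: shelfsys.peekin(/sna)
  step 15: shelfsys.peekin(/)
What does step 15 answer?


> shelfsys.newfold p='/sma'
:: ok
> shelfsys.cull p='/sma'
:: ok
> shelfsys.peekin p='/'
:: []
> shelfsys.newfold p='/brevi'
:: ok
> shelfsys.peekin p='/brevi'
:: []
> shelfsys.newfold p='/sna'
:: ok
> shelfsys.pen p='/sna/wu_ek' c='huwub'
:: created
> shelfsys.cull p='/sna'
:: ToolError: not empty
> shelfsys.pen p='/lagi_uz' c='sux'
:: created
> shelfsys.pen p='/brevi/botriki' c='raprusta'
:: created
> shelfsys.openup p='/sna/wu_ek'
:: huwub
> shelfsys.pen p='/sna/wu_ek' c='pug'
:: overwrote
> shelfsys.openup p='/brevi/botriki'
:: raprusta
> shelfsys.peekin p='/sna'
:: [wu_ek]
> shelfsys.peekin p='/'
:: [brevi/, lagi_uz, sna/]

Answer: [brevi/, lagi_uz, sna/]


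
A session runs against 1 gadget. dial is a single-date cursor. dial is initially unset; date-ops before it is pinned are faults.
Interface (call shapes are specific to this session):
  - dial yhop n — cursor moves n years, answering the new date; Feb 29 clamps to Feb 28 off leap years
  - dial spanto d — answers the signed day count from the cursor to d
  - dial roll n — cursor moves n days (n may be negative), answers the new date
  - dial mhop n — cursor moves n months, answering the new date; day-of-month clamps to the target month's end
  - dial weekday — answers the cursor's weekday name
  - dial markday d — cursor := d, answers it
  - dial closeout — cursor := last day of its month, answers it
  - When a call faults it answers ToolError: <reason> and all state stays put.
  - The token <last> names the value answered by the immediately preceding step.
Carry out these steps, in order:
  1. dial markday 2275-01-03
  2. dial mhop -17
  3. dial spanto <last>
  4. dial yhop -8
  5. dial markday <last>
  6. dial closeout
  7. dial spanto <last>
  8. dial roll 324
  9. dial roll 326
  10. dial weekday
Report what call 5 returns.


Answer: 2265-08-03

Derivation:
CALL dial markday[2275-01-03]
RET  2275-01-03
CALL dial mhop[-17]
RET  2273-08-03
CALL dial spanto[<last>]
RET  0
CALL dial yhop[-8]
RET  2265-08-03
CALL dial markday[<last>]
RET  2265-08-03
CALL dial closeout[]
RET  2265-08-31
CALL dial spanto[<last>]
RET  0
CALL dial roll[324]
RET  2266-07-21
CALL dial roll[326]
RET  2267-06-12
CALL dial weekday[]
RET  Wednesday


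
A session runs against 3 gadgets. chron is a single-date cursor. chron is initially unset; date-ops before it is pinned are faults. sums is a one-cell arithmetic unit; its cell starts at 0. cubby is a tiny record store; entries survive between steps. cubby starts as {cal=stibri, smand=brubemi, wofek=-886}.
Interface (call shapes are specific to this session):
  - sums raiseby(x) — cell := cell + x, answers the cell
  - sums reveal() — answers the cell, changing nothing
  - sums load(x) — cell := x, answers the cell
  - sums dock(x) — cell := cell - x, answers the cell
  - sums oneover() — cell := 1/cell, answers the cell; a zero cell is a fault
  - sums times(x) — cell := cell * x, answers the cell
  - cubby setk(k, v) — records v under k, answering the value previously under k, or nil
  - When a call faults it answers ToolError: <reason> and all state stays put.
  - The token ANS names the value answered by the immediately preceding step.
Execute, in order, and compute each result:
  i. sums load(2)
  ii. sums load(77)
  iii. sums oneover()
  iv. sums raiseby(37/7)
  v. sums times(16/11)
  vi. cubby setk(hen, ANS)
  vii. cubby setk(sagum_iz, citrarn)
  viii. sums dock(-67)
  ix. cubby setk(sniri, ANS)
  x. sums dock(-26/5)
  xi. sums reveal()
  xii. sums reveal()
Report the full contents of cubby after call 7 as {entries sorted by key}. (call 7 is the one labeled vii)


Answer: {cal=stibri, hen=6528/847, sagum_iz=citrarn, smand=brubemi, wofek=-886}

Derivation:
Next I call sums load using x→2, — result: 2.
I run sums load using x→77, → 77.
Calling sums oneover: 1/77.
Invoking sums raiseby using x→37/7, which returns 408/77.
Using sums times using x→16/11, and observe 6528/847.
Calling cubby setk using k→hen, v→ANS, and see nil.
Then cubby setk using k→sagum_iz, v→citrarn, giving nil.
Then sums dock using x→-67: 63277/847.
Using cubby setk using k→sniri, v→ANS, — result: nil.
Now I run sums dock using x→-26/5: 338407/4235.
Next I call sums reveal(), — result: 338407/4235.
Using sums reveal, and observe 338407/4235.


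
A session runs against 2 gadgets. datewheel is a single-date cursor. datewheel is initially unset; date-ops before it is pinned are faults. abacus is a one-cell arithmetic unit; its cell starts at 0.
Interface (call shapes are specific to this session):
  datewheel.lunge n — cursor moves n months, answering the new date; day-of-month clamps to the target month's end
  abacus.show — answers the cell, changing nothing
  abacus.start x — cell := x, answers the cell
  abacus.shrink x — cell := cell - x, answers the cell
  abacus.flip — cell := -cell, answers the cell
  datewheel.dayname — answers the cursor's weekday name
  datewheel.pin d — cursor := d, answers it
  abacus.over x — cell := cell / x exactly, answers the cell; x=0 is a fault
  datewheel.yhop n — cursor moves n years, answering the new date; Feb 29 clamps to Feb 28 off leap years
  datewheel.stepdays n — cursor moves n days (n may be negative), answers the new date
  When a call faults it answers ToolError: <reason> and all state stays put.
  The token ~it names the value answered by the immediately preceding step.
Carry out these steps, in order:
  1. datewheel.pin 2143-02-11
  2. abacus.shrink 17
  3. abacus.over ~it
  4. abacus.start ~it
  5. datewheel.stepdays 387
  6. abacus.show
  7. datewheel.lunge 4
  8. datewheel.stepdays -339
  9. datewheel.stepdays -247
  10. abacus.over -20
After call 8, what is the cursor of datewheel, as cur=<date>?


→ datewheel.pin(d=2143-02-11)
← 2143-02-11
→ abacus.shrink(x=17)
← -17
→ abacus.over(x=~it)
← 1
→ abacus.start(x=~it)
← 1
→ datewheel.stepdays(n=387)
← 2144-03-04
→ abacus.show()
← 1
→ datewheel.lunge(n=4)
← 2144-07-04
→ datewheel.stepdays(n=-339)
← 2143-07-31
→ datewheel.stepdays(n=-247)
← 2142-11-26
→ abacus.over(x=-20)
← -1/20

Answer: cur=2143-07-31


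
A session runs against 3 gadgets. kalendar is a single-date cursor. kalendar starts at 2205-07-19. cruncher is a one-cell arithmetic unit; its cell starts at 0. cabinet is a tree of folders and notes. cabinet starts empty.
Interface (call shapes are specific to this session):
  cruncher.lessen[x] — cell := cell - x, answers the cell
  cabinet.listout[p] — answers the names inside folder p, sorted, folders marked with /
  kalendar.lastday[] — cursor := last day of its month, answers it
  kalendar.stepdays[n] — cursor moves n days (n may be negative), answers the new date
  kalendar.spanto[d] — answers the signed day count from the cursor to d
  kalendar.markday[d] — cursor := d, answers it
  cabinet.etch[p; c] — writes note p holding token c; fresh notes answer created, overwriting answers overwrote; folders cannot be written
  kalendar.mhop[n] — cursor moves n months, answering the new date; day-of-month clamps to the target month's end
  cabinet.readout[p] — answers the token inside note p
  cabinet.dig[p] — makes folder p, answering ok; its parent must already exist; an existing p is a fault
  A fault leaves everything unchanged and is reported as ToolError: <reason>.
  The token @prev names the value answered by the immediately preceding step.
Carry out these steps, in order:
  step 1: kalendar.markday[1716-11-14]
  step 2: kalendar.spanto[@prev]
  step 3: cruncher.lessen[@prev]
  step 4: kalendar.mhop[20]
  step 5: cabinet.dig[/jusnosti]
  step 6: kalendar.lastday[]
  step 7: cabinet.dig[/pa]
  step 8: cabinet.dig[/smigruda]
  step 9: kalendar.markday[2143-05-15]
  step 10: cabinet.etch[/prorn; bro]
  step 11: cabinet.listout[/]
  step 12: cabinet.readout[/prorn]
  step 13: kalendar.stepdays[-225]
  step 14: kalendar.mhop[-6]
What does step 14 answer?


~$ markday d: 1716-11-14
= 1716-11-14
~$ spanto d: @prev
= 0
~$ lessen x: @prev
= 0
~$ mhop n: 20
= 1718-07-14
~$ dig p: /jusnosti
= ok
~$ lastday
= 1718-07-31
~$ dig p: /pa
= ok
~$ dig p: /smigruda
= ok
~$ markday d: 2143-05-15
= 2143-05-15
~$ etch p: /prorn c: bro
= created
~$ listout p: /
= [jusnosti/, pa/, prorn, smigruda/]
~$ readout p: /prorn
= bro
~$ stepdays n: -225
= 2142-10-02
~$ mhop n: -6
= 2142-04-02

Answer: 2142-04-02


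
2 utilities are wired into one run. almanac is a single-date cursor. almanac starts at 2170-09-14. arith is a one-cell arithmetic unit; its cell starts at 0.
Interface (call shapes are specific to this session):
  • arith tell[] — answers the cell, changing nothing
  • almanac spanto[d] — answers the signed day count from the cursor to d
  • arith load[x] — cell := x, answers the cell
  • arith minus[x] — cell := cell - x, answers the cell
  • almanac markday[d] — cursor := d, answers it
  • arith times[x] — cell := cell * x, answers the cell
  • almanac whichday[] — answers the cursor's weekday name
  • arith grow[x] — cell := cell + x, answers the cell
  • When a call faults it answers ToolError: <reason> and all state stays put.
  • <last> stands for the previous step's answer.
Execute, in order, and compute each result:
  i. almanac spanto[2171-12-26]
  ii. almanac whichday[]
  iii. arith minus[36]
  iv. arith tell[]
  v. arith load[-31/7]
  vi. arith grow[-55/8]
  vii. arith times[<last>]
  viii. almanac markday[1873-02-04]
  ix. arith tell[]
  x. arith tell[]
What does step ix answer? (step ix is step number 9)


Answer: 400689/3136

Derivation:
CALL almanac spanto[d='2171-12-26']
RET  468
CALL almanac whichday[]
RET  Friday
CALL arith minus[x='36']
RET  -36
CALL arith tell[]
RET  -36
CALL arith load[x='-31/7']
RET  -31/7
CALL arith grow[x='-55/8']
RET  -633/56
CALL arith times[x='<last>']
RET  400689/3136
CALL almanac markday[d='1873-02-04']
RET  1873-02-04
CALL arith tell[]
RET  400689/3136
CALL arith tell[]
RET  400689/3136


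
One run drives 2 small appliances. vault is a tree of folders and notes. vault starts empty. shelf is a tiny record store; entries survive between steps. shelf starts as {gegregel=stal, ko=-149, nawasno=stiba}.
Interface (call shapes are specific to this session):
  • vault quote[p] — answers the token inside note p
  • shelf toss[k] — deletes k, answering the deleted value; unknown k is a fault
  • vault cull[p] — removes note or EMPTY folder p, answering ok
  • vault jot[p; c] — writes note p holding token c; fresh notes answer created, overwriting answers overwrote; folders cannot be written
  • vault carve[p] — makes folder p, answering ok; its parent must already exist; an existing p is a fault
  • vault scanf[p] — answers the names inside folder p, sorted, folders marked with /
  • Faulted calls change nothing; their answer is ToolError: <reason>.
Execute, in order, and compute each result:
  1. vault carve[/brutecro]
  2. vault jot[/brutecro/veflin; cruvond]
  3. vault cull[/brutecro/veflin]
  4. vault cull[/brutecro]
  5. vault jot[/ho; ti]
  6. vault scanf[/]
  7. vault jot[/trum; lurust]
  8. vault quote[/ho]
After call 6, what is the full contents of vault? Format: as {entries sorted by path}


Answer: {ho=ti}

Derivation:
// vault carve(p: /brutecro) : ok
// vault jot(p: /brutecro/veflin, c: cruvond) : created
// vault cull(p: /brutecro/veflin) : ok
// vault cull(p: /brutecro) : ok
// vault jot(p: /ho, c: ti) : created
// vault scanf(p: /) : [ho]
// vault jot(p: /trum, c: lurust) : created
// vault quote(p: /ho) : ti


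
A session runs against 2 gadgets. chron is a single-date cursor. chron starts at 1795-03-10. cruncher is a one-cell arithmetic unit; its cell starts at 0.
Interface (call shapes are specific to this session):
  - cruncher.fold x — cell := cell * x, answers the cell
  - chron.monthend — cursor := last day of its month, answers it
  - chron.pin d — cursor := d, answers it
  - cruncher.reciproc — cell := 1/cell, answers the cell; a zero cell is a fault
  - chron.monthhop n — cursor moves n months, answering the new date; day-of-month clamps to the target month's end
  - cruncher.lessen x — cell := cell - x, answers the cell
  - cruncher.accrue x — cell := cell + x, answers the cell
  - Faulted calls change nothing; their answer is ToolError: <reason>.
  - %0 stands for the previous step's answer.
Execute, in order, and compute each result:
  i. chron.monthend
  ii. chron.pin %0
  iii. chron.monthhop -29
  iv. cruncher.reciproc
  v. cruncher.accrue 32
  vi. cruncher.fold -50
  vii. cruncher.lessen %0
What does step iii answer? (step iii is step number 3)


Answer: 1792-10-31

Derivation:
Next I call chron.monthend, giving 1795-03-31.
I try chron.pin(d→%0), and see 1795-03-31.
I try chron.monthhop(n→-29), → 1792-10-31.
Then cruncher.reciproc, and see ToolError: reciprocal of zero.
Using cruncher.accrue(x→32), which returns 32.
I try cruncher.fold(x→-50), and get -1600.
Calling cruncher.lessen(x→%0), and observe 0.


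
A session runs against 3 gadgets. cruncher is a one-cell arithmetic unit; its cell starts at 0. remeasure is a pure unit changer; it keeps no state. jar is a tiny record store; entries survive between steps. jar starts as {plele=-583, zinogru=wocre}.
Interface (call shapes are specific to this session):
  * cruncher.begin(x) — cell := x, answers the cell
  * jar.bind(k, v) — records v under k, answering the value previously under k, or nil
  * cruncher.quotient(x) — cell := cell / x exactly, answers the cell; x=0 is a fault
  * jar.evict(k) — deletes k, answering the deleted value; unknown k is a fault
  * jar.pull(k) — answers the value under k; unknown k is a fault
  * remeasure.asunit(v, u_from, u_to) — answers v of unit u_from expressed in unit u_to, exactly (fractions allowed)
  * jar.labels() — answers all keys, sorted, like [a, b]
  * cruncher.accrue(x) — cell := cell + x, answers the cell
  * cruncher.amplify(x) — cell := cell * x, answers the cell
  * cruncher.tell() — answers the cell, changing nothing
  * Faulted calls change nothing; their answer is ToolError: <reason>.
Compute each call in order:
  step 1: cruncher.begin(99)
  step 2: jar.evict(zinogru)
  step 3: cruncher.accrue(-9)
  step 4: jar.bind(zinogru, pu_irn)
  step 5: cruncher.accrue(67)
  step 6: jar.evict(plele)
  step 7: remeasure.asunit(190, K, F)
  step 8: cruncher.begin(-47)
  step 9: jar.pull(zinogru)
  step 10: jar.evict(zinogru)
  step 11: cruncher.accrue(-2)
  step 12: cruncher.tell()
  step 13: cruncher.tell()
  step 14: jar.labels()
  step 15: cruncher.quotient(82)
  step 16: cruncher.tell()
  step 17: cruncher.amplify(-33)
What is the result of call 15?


Answer: -49/82

Derivation:
Do: cruncher.begin[99]
See: 99
Do: jar.evict[zinogru]
See: wocre
Do: cruncher.accrue[-9]
See: 90
Do: jar.bind[zinogru; pu_irn]
See: nil
Do: cruncher.accrue[67]
See: 157
Do: jar.evict[plele]
See: -583
Do: remeasure.asunit[190; K; F]
See: -11767/100
Do: cruncher.begin[-47]
See: -47
Do: jar.pull[zinogru]
See: pu_irn
Do: jar.evict[zinogru]
See: pu_irn
Do: cruncher.accrue[-2]
See: -49
Do: cruncher.tell[]
See: -49
Do: cruncher.tell[]
See: -49
Do: jar.labels[]
See: []
Do: cruncher.quotient[82]
See: -49/82
Do: cruncher.tell[]
See: -49/82
Do: cruncher.amplify[-33]
See: 1617/82


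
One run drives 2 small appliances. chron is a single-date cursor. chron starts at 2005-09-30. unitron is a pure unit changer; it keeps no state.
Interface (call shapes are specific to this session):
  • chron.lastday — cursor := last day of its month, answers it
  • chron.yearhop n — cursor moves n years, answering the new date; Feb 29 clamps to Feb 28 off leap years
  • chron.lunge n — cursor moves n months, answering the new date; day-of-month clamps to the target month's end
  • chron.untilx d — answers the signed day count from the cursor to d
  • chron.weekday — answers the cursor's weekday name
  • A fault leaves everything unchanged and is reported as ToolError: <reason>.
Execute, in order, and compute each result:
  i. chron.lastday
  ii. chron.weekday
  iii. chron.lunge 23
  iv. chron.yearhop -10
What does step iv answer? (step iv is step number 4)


Answer: 1997-08-30

Derivation:
→ chron.lastday()
← 2005-09-30
→ chron.weekday()
← Friday
→ chron.lunge(n='23')
← 2007-08-30
→ chron.yearhop(n='-10')
← 1997-08-30


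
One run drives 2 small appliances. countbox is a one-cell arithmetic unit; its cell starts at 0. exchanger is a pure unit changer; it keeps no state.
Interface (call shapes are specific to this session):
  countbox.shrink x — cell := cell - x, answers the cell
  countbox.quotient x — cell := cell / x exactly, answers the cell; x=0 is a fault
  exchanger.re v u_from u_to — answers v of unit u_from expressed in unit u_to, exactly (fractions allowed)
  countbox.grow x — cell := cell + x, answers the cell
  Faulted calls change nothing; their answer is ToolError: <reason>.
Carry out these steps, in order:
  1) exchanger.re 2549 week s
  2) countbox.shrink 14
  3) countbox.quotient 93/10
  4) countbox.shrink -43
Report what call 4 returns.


Then re using v: 2549, u_from: week, u_to: s, and see 1541635200.
I call shrink using x: 14, yielding -14.
Then quotient using x: 93/10, which returns -140/93.
Invoking shrink using x: -43, and see 3859/93.

Answer: 3859/93


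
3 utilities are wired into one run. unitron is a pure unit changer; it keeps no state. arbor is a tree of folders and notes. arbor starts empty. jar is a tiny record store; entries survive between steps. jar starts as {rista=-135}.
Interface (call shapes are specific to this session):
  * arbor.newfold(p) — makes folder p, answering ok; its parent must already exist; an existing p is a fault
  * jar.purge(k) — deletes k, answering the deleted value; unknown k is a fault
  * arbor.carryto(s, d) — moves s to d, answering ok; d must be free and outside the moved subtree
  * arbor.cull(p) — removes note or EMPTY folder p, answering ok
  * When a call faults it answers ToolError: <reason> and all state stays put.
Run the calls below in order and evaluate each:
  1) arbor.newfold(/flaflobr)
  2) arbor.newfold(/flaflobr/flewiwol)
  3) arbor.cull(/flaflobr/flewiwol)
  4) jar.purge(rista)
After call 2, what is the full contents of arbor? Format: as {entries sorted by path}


Answer: {flaflobr/, flaflobr/flewiwol/}

Derivation:
;; 1. arbor.newfold(p: /flaflobr) : ok
;; 2. arbor.newfold(p: /flaflobr/flewiwol) : ok
;; 3. arbor.cull(p: /flaflobr/flewiwol) : ok
;; 4. jar.purge(k: rista) : -135


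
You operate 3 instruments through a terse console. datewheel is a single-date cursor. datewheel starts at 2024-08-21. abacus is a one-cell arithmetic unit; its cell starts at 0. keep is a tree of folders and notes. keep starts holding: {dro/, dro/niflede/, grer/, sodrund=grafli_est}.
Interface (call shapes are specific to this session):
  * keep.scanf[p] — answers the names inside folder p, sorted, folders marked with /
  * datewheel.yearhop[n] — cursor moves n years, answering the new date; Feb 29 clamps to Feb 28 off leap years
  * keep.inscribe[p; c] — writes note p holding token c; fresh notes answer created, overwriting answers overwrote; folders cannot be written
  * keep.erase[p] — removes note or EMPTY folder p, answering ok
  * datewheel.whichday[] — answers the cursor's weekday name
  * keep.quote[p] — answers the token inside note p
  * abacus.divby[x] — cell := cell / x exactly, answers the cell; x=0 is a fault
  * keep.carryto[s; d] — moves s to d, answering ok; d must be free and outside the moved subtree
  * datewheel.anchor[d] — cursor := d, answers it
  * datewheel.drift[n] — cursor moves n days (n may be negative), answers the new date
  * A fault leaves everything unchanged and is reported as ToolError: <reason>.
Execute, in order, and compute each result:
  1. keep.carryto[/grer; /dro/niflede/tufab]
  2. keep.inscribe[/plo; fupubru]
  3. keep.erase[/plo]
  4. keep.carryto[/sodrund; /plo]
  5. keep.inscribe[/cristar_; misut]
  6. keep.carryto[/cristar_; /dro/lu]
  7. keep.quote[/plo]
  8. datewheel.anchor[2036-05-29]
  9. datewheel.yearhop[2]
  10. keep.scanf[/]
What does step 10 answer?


Answer: [dro/, plo]

Derivation:
→ keep.carryto(/grer, /dro/niflede/tufab)
← ok
→ keep.inscribe(/plo, fupubru)
← created
→ keep.erase(/plo)
← ok
→ keep.carryto(/sodrund, /plo)
← ok
→ keep.inscribe(/cristar_, misut)
← created
→ keep.carryto(/cristar_, /dro/lu)
← ok
→ keep.quote(/plo)
← grafli_est
→ datewheel.anchor(2036-05-29)
← 2036-05-29
→ datewheel.yearhop(2)
← 2038-05-29
→ keep.scanf(/)
← [dro/, plo]


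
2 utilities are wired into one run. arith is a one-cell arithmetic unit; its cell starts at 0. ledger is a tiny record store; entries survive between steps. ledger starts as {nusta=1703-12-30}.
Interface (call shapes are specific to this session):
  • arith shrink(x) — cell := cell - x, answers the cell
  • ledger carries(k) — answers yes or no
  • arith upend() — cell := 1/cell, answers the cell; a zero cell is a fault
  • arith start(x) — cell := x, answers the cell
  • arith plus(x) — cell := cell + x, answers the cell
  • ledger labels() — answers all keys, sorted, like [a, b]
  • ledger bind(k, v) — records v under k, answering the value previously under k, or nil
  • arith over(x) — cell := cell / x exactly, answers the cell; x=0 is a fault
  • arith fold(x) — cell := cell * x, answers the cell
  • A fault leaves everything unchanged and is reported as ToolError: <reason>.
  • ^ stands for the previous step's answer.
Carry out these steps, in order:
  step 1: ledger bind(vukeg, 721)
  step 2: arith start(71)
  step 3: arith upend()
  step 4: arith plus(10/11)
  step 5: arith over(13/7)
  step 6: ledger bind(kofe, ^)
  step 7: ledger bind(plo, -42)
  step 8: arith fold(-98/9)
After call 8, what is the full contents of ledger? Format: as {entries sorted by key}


Answer: {kofe=5047/10153, nusta=1703-12-30, plo=-42, vukeg=721}

Derivation:
Next I call ledger bind with k=vukeg, v=721, and get nil.
I try arith start with x=71, and get 71.
I use arith upend, yielding 1/71.
I run arith plus with x=10/11, and see 721/781.
I call arith over with x=13/7, — result: 5047/10153.
Using ledger bind with k=kofe, v=^, yielding nil.
Next I call ledger bind with k=plo, v=-42, and get nil.
Now I run arith fold with x=-98/9, which returns -494606/91377.


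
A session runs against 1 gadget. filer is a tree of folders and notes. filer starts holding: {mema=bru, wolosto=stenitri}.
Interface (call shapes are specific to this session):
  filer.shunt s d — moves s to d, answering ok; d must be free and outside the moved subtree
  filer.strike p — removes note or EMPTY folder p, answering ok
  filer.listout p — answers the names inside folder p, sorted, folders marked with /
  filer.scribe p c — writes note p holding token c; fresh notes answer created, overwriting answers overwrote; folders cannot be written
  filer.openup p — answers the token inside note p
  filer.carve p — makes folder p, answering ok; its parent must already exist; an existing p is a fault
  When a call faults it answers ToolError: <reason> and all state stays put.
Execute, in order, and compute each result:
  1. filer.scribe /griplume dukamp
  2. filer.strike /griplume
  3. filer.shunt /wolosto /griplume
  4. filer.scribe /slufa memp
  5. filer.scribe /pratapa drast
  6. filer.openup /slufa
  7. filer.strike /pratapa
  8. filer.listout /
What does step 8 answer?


-> filer.scribe(p='/griplume', c='dukamp')
<- created
-> filer.strike(p='/griplume')
<- ok
-> filer.shunt(s='/wolosto', d='/griplume')
<- ok
-> filer.scribe(p='/slufa', c='memp')
<- created
-> filer.scribe(p='/pratapa', c='drast')
<- created
-> filer.openup(p='/slufa')
<- memp
-> filer.strike(p='/pratapa')
<- ok
-> filer.listout(p='/')
<- [griplume, mema, slufa]

Answer: [griplume, mema, slufa]


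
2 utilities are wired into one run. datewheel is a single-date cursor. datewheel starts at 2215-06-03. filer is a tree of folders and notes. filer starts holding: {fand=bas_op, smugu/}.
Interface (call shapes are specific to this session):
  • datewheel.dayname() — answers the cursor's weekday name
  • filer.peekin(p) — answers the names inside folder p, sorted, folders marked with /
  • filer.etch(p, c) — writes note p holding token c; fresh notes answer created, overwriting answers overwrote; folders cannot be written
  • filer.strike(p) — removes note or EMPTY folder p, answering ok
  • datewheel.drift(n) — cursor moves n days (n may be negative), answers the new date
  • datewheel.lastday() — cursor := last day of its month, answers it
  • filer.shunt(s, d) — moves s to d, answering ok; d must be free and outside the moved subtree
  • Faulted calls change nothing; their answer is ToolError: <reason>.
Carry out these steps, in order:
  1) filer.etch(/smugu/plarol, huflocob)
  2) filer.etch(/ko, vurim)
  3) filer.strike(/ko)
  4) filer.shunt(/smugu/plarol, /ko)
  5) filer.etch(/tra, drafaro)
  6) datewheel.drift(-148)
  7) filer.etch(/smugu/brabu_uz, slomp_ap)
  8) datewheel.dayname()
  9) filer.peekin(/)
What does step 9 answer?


% 1. filer.etch(/smugu/plarol, huflocob) : created
% 2. filer.etch(/ko, vurim) : created
% 3. filer.strike(/ko) : ok
% 4. filer.shunt(/smugu/plarol, /ko) : ok
% 5. filer.etch(/tra, drafaro) : created
% 6. datewheel.drift(-148) : 2215-01-06
% 7. filer.etch(/smugu/brabu_uz, slomp_ap) : created
% 8. datewheel.dayname() : Friday
% 9. filer.peekin(/) : [fand, ko, smugu/, tra]

Answer: [fand, ko, smugu/, tra]


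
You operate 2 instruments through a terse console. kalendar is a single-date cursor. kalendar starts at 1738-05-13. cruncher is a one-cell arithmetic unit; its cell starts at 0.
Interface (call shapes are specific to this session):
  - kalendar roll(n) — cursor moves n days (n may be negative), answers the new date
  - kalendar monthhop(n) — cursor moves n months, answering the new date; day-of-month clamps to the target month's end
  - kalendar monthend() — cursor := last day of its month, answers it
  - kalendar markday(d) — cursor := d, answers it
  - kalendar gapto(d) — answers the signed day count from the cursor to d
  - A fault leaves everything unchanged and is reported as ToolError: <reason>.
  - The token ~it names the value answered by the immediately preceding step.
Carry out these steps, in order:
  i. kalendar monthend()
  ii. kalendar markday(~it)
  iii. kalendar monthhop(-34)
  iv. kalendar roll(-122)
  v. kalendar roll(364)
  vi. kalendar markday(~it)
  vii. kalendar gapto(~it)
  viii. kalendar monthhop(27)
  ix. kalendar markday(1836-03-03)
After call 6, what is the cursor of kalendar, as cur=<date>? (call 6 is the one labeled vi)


! kalendar monthend() ~> 1738-05-31
! kalendar markday(d→~it) ~> 1738-05-31
! kalendar monthhop(n→-34) ~> 1735-07-31
! kalendar roll(n→-122) ~> 1735-03-31
! kalendar roll(n→364) ~> 1736-03-29
! kalendar markday(d→~it) ~> 1736-03-29
! kalendar gapto(d→~it) ~> 0
! kalendar monthhop(n→27) ~> 1738-06-29
! kalendar markday(d→1836-03-03) ~> 1836-03-03

Answer: cur=1736-03-29


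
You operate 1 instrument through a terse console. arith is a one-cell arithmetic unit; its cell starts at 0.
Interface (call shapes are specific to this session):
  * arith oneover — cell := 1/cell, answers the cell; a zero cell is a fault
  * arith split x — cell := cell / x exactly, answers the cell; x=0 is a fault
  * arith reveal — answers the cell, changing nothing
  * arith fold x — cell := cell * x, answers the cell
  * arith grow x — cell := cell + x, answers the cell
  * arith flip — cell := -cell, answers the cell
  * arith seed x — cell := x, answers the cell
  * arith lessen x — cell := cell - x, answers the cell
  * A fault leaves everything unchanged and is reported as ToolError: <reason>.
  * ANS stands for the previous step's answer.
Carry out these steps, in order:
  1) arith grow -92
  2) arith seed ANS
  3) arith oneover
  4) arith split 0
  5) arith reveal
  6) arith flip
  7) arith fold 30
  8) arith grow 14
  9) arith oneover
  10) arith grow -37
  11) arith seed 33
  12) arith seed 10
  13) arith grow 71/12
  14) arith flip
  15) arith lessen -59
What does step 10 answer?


// 1. arith grow(x=-92) -> -92
// 2. arith seed(x=ANS) -> -92
// 3. arith oneover() -> -1/92
// 4. arith split(x=0) -> ToolError: division by zero
// 5. arith reveal() -> -1/92
// 6. arith flip() -> 1/92
// 7. arith fold(x=30) -> 15/46
// 8. arith grow(x=14) -> 659/46
// 9. arith oneover() -> 46/659
// 10. arith grow(x=-37) -> -24337/659
// 11. arith seed(x=33) -> 33
// 12. arith seed(x=10) -> 10
// 13. arith grow(x=71/12) -> 191/12
// 14. arith flip() -> -191/12
// 15. arith lessen(x=-59) -> 517/12

Answer: -24337/659


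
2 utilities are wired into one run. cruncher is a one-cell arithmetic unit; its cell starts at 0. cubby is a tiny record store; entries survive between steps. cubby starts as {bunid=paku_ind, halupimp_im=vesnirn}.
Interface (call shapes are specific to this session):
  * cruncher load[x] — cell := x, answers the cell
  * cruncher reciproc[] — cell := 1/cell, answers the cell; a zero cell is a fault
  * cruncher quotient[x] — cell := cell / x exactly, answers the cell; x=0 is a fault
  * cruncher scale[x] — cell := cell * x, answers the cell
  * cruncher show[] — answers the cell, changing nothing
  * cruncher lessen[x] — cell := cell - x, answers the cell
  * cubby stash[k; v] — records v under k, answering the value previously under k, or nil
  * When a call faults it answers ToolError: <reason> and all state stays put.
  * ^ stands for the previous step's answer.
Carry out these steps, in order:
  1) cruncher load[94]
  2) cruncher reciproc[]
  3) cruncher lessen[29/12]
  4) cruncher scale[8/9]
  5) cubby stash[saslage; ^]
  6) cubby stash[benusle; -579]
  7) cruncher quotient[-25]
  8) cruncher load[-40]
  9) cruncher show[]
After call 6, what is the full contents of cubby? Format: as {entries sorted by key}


-> cruncher load(x='94')
<- 94
-> cruncher reciproc()
<- 1/94
-> cruncher lessen(x='29/12')
<- -1357/564
-> cruncher scale(x='8/9')
<- -2714/1269
-> cubby stash(k='saslage', v='^')
<- nil
-> cubby stash(k='benusle', v='-579')
<- nil
-> cruncher quotient(x='-25')
<- 2714/31725
-> cruncher load(x='-40')
<- -40
-> cruncher show()
<- -40

Answer: {benusle=-579, bunid=paku_ind, halupimp_im=vesnirn, saslage=-2714/1269}


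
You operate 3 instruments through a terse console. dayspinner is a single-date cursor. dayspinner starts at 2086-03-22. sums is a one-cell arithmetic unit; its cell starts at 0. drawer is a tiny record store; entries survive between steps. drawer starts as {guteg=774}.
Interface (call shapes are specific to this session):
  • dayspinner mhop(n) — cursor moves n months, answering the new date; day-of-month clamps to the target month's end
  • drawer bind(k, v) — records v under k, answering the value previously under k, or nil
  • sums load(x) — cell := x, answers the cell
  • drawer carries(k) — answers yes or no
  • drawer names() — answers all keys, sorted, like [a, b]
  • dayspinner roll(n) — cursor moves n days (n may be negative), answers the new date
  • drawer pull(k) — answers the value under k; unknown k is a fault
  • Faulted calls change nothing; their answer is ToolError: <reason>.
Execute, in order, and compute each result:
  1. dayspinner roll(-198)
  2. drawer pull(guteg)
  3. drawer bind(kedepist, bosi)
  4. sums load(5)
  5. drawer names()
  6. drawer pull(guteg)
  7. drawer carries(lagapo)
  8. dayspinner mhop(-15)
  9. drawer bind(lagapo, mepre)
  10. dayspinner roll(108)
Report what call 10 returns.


% dayspinner roll -198
[out] 2085-09-05
% drawer pull guteg
[out] 774
% drawer bind kedepist bosi
[out] nil
% sums load 5
[out] 5
% drawer names
[out] [guteg, kedepist]
% drawer pull guteg
[out] 774
% drawer carries lagapo
[out] no
% dayspinner mhop -15
[out] 2084-06-05
% drawer bind lagapo mepre
[out] nil
% dayspinner roll 108
[out] 2084-09-21

Answer: 2084-09-21
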